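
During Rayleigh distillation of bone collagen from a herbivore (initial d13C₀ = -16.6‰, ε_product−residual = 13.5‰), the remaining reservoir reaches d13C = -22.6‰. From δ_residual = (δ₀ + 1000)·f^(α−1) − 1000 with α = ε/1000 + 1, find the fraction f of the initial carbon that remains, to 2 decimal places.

α − 1 = ε/1000 = 0.0135
(δ_res + 1000)/(δ₀ + 1000) = (-22.6 + 1000)/(-16.6 + 1000) = 977.4/983.4 = 0.993899
f = 0.993899^(1/0.0135) = exp(ln(0.993899)/0.0135) = exp(-0.00612/0.0135)
f = exp(-0.4533) = 0.6355

0.64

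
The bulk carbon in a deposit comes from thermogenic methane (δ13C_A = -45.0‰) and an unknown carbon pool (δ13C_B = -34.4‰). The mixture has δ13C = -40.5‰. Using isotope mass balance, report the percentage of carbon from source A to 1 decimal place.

57.5%

δ_mix = f_A·δ_A + (1 − f_A)·δ_B  ⇒  f_A = (δ_mix − δ_B)/(δ_A − δ_B)
f_A = (-40.5 − (-34.4)) / (-45.0 − (-34.4))
f_A = -6.1 / -10.6 = 0.5755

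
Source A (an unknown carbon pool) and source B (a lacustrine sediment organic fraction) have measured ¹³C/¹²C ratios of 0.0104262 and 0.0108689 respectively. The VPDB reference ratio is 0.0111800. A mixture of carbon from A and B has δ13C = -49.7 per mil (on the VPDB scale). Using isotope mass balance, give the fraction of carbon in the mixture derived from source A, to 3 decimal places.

δ_A = (0.0104262/0.0111800 − 1)×1000 = (0.932576 − 1)×1000 = -67.424 per mil
δ_B = (0.0108689/0.0111800 − 1)×1000 = (0.972174 − 1)×1000 = -27.826 per mil
f_A = (δ_mix − δ_B)/(δ_A − δ_B) = (-49.7 − (-27.826))/(-67.424 − (-27.826))
f_A = -21.874 / -39.597 = 0.5524

0.552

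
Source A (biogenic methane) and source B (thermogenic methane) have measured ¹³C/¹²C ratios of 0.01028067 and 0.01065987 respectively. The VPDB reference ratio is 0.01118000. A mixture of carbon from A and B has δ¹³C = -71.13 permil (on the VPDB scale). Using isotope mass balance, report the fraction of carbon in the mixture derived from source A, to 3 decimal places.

0.725

δ_A = (0.01028067/0.01118000 − 1)×1000 = (0.919559 − 1)×1000 = -80.441 permil
δ_B = (0.01065987/0.01118000 − 1)×1000 = (0.953477 − 1)×1000 = -46.523 permil
f_A = (δ_mix − δ_B)/(δ_A − δ_B) = (-71.13 − (-46.523))/(-80.441 − (-46.523))
f_A = -24.607 / -33.918 = 0.7255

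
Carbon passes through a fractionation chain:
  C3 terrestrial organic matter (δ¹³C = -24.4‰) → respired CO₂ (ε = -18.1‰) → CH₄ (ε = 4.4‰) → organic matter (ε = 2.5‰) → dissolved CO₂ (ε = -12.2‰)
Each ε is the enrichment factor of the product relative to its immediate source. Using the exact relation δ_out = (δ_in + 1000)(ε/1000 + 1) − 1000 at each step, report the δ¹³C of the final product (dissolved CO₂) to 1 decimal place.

step 1: δ = (-24.40 + 1000)·(-18.1/1000 + 1) − 1000 = -42.06‰
step 2: δ = (-42.06 + 1000)·(4.4/1000 + 1) − 1000 = -37.84‰
step 3: δ = (-37.84 + 1000)·(2.5/1000 + 1) − 1000 = -35.44‰
step 4: δ = (-35.44 + 1000)·(-12.2/1000 + 1) − 1000 = -47.21‰

-47.2‰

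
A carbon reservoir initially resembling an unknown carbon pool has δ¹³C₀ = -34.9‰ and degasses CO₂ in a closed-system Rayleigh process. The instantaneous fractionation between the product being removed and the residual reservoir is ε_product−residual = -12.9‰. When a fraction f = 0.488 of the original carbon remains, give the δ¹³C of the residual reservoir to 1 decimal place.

Rayleigh residual: δ_res = (δ₀ + 1000)·f^(α−1) − 1000
α = ε/1000 + 1 = 0.98710, so α − 1 = -0.01290
f^(α−1) = 0.488^(-0.01290) = 1.009298
δ_res = (-34.9 + 1000) × 1.009298 − 1000 = 974.073 − 1000 = -25.93‰

-25.9‰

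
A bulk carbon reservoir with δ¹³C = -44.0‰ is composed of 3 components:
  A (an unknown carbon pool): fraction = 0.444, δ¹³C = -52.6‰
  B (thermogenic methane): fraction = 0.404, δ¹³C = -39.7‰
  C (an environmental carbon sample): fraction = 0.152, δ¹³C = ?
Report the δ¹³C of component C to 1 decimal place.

Isotope mass balance: δ_bulk = Σ fᵢ·δᵢ.
-44.0 = 0.444×(-52.6) + 0.404×(-39.7) + 0.152×δ_C
0.152·δ_C = -44.0 − (-39.393) = -4.607
δ_C = -4.607 / 0.152 = -30.31‰

-30.3‰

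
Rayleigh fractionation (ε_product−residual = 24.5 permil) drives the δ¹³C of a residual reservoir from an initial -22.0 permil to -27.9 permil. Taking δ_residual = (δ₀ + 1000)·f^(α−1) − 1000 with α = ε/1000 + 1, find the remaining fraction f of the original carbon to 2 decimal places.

0.78

α − 1 = ε/1000 = 0.0245
(δ_res + 1000)/(δ₀ + 1000) = (-27.9 + 1000)/(-22.0 + 1000) = 972.1/978.0 = 0.993967
f = 0.993967^(1/0.0245) = exp(ln(0.993967)/0.0245) = exp(-0.00605/0.0245)
f = exp(-0.2470) = 0.7812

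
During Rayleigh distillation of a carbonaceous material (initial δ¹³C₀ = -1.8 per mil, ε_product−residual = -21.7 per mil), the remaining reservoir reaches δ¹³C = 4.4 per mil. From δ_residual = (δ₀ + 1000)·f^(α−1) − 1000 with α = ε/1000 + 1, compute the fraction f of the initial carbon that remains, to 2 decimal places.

α − 1 = ε/1000 = -0.0217
(δ_res + 1000)/(δ₀ + 1000) = (4.4 + 1000)/(-1.8 + 1000) = 1004.4/998.2 = 1.006211
f = 1.006211^(1/-0.0217) = exp(ln(1.006211)/-0.0217) = exp(0.00619/-0.0217)
f = exp(-0.2853) = 0.7518

0.75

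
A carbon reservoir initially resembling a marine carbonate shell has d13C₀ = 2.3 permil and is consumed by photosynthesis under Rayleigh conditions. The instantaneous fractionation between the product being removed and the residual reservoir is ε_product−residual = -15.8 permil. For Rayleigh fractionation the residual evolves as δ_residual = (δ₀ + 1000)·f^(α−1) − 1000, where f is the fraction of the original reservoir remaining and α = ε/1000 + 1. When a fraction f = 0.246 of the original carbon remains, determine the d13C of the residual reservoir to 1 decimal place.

24.8 permil

Rayleigh residual: δ_res = (δ₀ + 1000)·f^(α−1) − 1000
α = ε/1000 + 1 = 0.98420, so α − 1 = -0.01580
f^(α−1) = 0.246^(-0.01580) = 1.022406
δ_res = (2.3 + 1000) × 1.022406 − 1000 = 1024.757 − 1000 = 24.76 permil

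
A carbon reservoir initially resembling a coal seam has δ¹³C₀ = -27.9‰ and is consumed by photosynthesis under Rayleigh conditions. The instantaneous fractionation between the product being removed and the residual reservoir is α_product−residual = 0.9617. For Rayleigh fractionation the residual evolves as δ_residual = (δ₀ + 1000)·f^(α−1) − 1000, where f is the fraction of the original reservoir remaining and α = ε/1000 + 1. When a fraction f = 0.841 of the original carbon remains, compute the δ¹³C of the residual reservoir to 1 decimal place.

-21.4‰

Rayleigh residual: δ_res = (δ₀ + 1000)·f^(α−1) − 1000
α − 1 = -0.03830
f^(α−1) = 0.841^(-0.03830) = 1.006654
δ_res = (-27.9 + 1000) × 1.006654 − 1000 = 978.569 − 1000 = -21.43‰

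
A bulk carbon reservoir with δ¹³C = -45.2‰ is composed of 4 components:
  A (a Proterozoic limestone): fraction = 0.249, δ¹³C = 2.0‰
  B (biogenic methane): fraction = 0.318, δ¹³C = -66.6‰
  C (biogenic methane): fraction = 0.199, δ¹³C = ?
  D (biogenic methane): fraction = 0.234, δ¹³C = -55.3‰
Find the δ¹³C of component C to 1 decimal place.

-58.2‰

Isotope mass balance: δ_bulk = Σ fᵢ·δᵢ.
-45.2 = 0.249×(2.0) + 0.318×(-66.6) + 0.199×δ_C + 0.234×(-55.3)
0.199·δ_C = -45.2 − (-33.621) = -11.579
δ_C = -11.579 / 0.199 = -58.19‰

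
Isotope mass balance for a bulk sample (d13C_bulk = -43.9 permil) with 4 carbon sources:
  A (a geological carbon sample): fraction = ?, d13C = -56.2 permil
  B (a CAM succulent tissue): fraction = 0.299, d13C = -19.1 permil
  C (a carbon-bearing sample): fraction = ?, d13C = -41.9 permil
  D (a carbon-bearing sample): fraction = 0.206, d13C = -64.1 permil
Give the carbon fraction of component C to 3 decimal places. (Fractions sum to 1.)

0.198

Let f_C and f_A be the unknown fractions; fractions sum to 1 so f_C + f_A = 0.495.
Mass balance: Σ fᵢ·δᵢ = δ_bulk ⇒ f_C·(-41.9) + f_A·(-56.2) = -43.9 − (-18.915) = -24.985
Substitute f_A = 0.495 − f_C:
f_C·(-41.9 − -56.2) = -24.985 − 0.495×(-56.2) = 2.835
f_C = 2.835 / 14.3 = 0.1982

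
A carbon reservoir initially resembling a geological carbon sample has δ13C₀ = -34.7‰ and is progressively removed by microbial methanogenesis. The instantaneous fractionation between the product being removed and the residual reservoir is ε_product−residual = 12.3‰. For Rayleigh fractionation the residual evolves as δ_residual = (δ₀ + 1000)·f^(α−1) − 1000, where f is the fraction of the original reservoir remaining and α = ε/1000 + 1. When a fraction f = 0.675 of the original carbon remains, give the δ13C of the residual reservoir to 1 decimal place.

Rayleigh residual: δ_res = (δ₀ + 1000)·f^(α−1) − 1000
α = ε/1000 + 1 = 1.01230, so α − 1 = 0.01230
f^(α−1) = 0.675^(0.01230) = 0.995177
δ_res = (-34.7 + 1000) × 0.995177 − 1000 = 960.645 − 1000 = -39.36‰

-39.4‰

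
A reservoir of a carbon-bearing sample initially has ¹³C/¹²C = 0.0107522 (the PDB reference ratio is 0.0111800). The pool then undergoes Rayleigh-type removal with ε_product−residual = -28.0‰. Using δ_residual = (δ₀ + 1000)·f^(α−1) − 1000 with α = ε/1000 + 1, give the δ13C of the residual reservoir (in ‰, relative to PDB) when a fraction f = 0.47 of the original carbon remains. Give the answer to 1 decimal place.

-17.7‰

δ₀ = (0.0107522/0.0111800 − 1)×1000 = (0.961735 − 1)×1000 = -38.265‰
α − 1 = ε/1000 = -0.0280
f^(α−1) = 0.47^(-0.0280) = 1.021366
δ_res = (-38.265 + 1000) × 1.021366 − 1000 = 982.283 − 1000 = -17.72‰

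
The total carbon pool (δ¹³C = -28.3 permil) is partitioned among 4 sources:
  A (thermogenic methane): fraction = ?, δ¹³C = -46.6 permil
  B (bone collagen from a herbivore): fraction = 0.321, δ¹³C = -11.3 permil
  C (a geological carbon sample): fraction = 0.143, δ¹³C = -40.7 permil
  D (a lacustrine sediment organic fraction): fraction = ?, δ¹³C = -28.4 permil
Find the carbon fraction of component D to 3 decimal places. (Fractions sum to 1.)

0.337

Let f_D and f_A be the unknown fractions; fractions sum to 1 so f_D + f_A = 0.536.
Mass balance: Σ fᵢ·δᵢ = δ_bulk ⇒ f_D·(-28.4) + f_A·(-46.6) = -28.3 − (-9.447) = -18.853
Substitute f_A = 0.536 − f_D:
f_D·(-28.4 − -46.6) = -18.853 − 0.536×(-46.6) = 6.125
f_D = 6.125 / 18.2 = 0.3365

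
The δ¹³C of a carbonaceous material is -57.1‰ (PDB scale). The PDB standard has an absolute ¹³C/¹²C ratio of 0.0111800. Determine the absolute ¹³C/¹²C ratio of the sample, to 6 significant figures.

0.0105416

R_sample = R_standard × (δ¹³C/1000 + 1)
R_sample = 0.0111800 × (-57.1/1000 + 1) = 0.0111800 × 0.942900
R_sample = 0.0105416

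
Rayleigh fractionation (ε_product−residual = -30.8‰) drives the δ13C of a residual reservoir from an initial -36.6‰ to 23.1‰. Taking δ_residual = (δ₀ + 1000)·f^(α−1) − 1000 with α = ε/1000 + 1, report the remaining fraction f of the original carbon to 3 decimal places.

0.142

α − 1 = ε/1000 = -0.0308
(δ_res + 1000)/(δ₀ + 1000) = (23.1 + 1000)/(-36.6 + 1000) = 1023.1/963.4 = 1.061968
f = 1.061968^(1/-0.0308) = exp(ln(1.061968)/-0.0308) = exp(0.06012/-0.0308)
f = exp(-1.9521) = 0.1420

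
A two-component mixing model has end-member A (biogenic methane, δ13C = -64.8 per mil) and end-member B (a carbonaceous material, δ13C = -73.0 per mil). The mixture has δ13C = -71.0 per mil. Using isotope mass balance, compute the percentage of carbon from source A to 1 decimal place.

δ_mix = f_A·δ_A + (1 − f_A)·δ_B  ⇒  f_A = (δ_mix − δ_B)/(δ_A − δ_B)
f_A = (-71.0 − (-73.0)) / (-64.8 − (-73.0))
f_A = 2.0 / 8.2 = 0.2439

24.4%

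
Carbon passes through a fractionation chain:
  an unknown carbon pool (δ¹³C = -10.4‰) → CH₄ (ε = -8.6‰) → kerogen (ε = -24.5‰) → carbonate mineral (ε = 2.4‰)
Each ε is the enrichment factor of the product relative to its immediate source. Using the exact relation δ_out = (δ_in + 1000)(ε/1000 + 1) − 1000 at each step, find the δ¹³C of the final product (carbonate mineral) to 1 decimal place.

-40.7‰

step 1: δ = (-10.40 + 1000)·(-8.6/1000 + 1) − 1000 = -18.91‰
step 2: δ = (-18.91 + 1000)·(-24.5/1000 + 1) − 1000 = -42.95‰
step 3: δ = (-42.95 + 1000)·(2.4/1000 + 1) − 1000 = -40.65‰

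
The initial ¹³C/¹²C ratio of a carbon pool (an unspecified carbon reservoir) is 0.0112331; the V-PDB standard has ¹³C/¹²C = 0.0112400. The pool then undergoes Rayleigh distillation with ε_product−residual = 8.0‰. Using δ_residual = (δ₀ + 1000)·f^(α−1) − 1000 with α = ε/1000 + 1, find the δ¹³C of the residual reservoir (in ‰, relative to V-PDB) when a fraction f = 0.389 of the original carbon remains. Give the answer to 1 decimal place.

δ₀ = (0.0112331/0.0112400 − 1)×1000 = (0.999386 − 1)×1000 = -0.614‰
α − 1 = ε/1000 = 0.0080
f^(α−1) = 0.389^(0.0080) = 0.992475
δ_res = (-0.614 + 1000) × 0.992475 − 1000 = 991.866 − 1000 = -8.13‰

-8.1‰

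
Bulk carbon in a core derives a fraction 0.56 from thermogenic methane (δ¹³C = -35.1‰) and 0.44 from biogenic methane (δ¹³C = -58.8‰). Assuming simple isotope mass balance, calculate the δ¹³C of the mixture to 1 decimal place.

-45.5‰

δ_mix = f_A·δ_A + f_B·δ_B
δ_mix = 0.56 × (-35.1) + 0.44 × (-58.8)
δ_mix = -19.66 + -25.87 = -45.53‰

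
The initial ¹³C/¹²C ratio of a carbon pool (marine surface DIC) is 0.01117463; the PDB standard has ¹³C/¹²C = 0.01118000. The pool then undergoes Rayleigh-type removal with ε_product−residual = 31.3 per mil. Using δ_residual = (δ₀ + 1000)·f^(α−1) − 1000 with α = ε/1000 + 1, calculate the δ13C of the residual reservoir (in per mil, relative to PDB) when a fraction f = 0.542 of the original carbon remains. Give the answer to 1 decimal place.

-19.5 per mil

δ₀ = (0.01117463/0.01118000 − 1)×1000 = (0.999520 − 1)×1000 = -0.480 per mil
α − 1 = ε/1000 = 0.0313
f^(α−1) = 0.542^(0.0313) = 0.981012
δ_res = (-0.480 + 1000) × 0.981012 − 1000 = 980.540 − 1000 = -19.46 per mil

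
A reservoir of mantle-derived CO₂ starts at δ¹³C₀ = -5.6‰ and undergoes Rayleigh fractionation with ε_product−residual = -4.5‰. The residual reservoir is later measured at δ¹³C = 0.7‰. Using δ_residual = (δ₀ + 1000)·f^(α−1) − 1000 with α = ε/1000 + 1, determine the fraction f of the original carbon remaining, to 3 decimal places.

α − 1 = ε/1000 = -0.0045
(δ_res + 1000)/(δ₀ + 1000) = (0.7 + 1000)/(-5.6 + 1000) = 1000.7/994.4 = 1.006335
f = 1.006335^(1/-0.0045) = exp(ln(1.006335)/-0.0045) = exp(0.00632/-0.0045)
f = exp(-1.4034) = 0.2457

0.246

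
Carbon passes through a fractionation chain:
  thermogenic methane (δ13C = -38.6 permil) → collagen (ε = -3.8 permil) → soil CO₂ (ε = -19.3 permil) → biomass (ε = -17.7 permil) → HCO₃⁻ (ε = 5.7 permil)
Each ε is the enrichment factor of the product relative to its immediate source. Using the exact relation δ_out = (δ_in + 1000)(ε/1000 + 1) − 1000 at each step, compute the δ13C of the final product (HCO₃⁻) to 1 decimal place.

-72.1 permil

step 1: δ = (-38.60 + 1000)·(-3.8/1000 + 1) − 1000 = -42.25 permil
step 2: δ = (-42.25 + 1000)·(-19.3/1000 + 1) − 1000 = -60.74 permil
step 3: δ = (-60.74 + 1000)·(-17.7/1000 + 1) − 1000 = -77.36 permil
step 4: δ = (-77.36 + 1000)·(5.7/1000 + 1) − 1000 = -72.10 permil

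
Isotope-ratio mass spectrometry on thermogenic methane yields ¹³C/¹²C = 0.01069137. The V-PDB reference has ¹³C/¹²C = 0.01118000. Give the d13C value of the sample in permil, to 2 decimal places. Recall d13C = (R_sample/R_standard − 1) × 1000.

d13C = (R_sample / R_standard − 1) × 1000
R_sample / R_standard = 0.01069137 / 0.01118000 = 0.956294
d13C = (0.956294 − 1) × 1000 = -43.706 permil

-43.71 permil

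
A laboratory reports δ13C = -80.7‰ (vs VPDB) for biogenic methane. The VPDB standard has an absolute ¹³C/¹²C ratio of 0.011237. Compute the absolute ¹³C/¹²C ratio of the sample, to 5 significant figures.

0.010330

R_sample = R_standard × (δ13C/1000 + 1)
R_sample = 0.011237 × (-80.7/1000 + 1) = 0.011237 × 0.919300
R_sample = 0.0103302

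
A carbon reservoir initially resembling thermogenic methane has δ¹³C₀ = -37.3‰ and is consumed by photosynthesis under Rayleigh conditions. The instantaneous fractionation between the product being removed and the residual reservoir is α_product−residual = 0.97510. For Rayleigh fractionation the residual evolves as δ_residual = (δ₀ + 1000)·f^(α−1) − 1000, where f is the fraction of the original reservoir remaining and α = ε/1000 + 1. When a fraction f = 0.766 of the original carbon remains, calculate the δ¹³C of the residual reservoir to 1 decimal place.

-30.9‰

Rayleigh residual: δ_res = (δ₀ + 1000)·f^(α−1) − 1000
α − 1 = -0.02490
f^(α−1) = 0.766^(-0.02490) = 1.006660
δ_res = (-37.3 + 1000) × 1.006660 − 1000 = 969.111 − 1000 = -30.89‰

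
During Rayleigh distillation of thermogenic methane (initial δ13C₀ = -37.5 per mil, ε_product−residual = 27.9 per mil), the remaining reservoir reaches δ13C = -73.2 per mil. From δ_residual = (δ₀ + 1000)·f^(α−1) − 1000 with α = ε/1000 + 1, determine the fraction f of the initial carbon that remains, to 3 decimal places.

α − 1 = ε/1000 = 0.0279
(δ_res + 1000)/(δ₀ + 1000) = (-73.2 + 1000)/(-37.5 + 1000) = 926.8/962.5 = 0.962909
f = 0.962909^(1/0.0279) = exp(ln(0.962909)/0.0279) = exp(-0.03780/0.0279)
f = exp(-1.3547) = 0.2580

0.258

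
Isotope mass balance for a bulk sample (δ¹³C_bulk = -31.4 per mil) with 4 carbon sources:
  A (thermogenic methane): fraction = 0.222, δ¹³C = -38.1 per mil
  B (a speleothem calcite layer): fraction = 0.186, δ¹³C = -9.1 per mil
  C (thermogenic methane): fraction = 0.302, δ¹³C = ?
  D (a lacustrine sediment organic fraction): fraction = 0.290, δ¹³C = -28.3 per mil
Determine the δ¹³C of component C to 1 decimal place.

-43.2 per mil

Isotope mass balance: δ_bulk = Σ fᵢ·δᵢ.
-31.4 = 0.222×(-38.1) + 0.186×(-9.1) + 0.302×δ_C + 0.290×(-28.3)
0.302·δ_C = -31.4 − (-18.358) = -13.042
δ_C = -13.042 / 0.302 = -43.19 per mil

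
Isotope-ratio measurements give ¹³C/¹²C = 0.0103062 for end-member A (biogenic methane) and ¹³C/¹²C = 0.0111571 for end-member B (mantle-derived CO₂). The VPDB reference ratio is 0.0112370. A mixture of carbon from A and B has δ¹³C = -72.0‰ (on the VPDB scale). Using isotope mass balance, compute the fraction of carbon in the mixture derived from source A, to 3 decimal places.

δ_A = (0.0103062/0.0112370 − 1)×1000 = (0.917167 − 1)×1000 = -82.833‰
δ_B = (0.0111571/0.0112370 − 1)×1000 = (0.992890 − 1)×1000 = -7.110‰
f_A = (δ_mix − δ_B)/(δ_A − δ_B) = (-72.0 − (-7.110))/(-82.833 − (-7.110))
f_A = -64.890 / -75.723 = 0.8569

0.857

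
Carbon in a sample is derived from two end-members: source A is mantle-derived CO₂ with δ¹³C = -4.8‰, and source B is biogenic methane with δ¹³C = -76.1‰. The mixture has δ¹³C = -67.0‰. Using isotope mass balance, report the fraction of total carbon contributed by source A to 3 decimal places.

0.128

δ_mix = f_A·δ_A + (1 − f_A)·δ_B  ⇒  f_A = (δ_mix − δ_B)/(δ_A − δ_B)
f_A = (-67.0 − (-76.1)) / (-4.8 − (-76.1))
f_A = 9.1 / 71.3 = 0.1276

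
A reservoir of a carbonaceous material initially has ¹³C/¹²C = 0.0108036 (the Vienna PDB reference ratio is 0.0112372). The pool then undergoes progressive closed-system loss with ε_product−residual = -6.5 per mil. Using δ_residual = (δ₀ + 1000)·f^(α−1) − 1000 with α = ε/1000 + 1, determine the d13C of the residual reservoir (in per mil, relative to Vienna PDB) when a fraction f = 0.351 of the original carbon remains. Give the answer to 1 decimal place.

-32.0 per mil

δ₀ = (0.0108036/0.0112372 − 1)×1000 = (0.961414 − 1)×1000 = -38.586 per mil
α − 1 = ε/1000 = -0.0065
f^(α−1) = 0.351^(-0.0065) = 1.006829
δ_res = (-38.586 + 1000) × 1.006829 − 1000 = 967.979 − 1000 = -32.02 per mil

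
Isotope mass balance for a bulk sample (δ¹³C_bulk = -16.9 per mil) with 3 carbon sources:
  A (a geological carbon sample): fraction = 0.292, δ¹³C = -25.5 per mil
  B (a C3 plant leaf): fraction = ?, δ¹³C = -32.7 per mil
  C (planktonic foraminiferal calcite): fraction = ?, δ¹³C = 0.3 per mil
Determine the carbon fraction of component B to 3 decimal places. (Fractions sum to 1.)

0.293

Let f_B and f_C be the unknown fractions; fractions sum to 1 so f_B + f_C = 0.708.
Mass balance: Σ fᵢ·δᵢ = δ_bulk ⇒ f_B·(-32.7) + f_C·(0.3) = -16.9 − (-7.446) = -9.454
Substitute f_C = 0.708 − f_B:
f_B·(-32.7 − 0.3) = -9.454 − 0.708×(0.3) = -9.666
f_B = -9.666 / -33.0 = 0.2929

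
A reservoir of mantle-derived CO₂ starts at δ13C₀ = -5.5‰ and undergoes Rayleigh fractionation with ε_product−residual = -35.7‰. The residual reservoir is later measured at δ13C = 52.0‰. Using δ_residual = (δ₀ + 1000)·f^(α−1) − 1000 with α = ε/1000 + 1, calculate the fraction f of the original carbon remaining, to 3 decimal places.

α − 1 = ε/1000 = -0.0357
(δ_res + 1000)/(δ₀ + 1000) = (52.0 + 1000)/(-5.5 + 1000) = 1052.0/994.5 = 1.057818
f = 1.057818^(1/-0.0357) = exp(ln(1.057818)/-0.0357) = exp(0.05621/-0.0357)
f = exp(-1.5745) = 0.2071

0.207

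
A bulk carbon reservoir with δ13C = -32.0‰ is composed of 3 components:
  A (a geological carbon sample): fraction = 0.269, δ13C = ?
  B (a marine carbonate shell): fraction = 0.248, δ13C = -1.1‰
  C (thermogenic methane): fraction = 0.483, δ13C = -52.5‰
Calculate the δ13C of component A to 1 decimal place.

Isotope mass balance: δ_bulk = Σ fᵢ·δᵢ.
-32.0 = 0.269×δ_A + 0.248×(-1.1) + 0.483×(-52.5)
0.269·δ_A = -32.0 − (-25.630) = -6.370
δ_A = -6.370 / 0.269 = -23.68‰

-23.7‰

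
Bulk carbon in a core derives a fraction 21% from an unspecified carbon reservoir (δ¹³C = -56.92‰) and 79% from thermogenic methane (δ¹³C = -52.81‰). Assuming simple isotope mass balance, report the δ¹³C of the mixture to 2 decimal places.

-53.67‰

δ_mix = f_A·δ_A + f_B·δ_B
δ_mix = 0.21 × (-56.92) + 0.79 × (-52.81)
δ_mix = -11.953 + -41.720 = -53.673‰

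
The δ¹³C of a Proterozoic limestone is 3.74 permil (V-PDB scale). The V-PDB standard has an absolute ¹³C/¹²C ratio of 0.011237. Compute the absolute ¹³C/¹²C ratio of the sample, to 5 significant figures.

R_sample = R_standard × (δ¹³C/1000 + 1)
R_sample = 0.011237 × (3.74/1000 + 1) = 0.011237 × 1.003740
R_sample = 0.0112790

0.011279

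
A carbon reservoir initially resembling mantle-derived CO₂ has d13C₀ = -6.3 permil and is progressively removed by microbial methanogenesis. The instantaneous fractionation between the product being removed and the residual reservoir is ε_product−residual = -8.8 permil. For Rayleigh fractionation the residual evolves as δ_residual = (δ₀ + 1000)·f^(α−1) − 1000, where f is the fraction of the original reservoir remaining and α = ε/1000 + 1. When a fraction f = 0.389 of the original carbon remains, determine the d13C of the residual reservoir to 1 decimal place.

2.0 permil

Rayleigh residual: δ_res = (δ₀ + 1000)·f^(α−1) − 1000
α = ε/1000 + 1 = 0.99120, so α − 1 = -0.00880
f^(α−1) = 0.389^(-0.00880) = 1.008343
δ_res = (-6.3 + 1000) × 1.008343 − 1000 = 1001.991 − 1000 = 1.99 permil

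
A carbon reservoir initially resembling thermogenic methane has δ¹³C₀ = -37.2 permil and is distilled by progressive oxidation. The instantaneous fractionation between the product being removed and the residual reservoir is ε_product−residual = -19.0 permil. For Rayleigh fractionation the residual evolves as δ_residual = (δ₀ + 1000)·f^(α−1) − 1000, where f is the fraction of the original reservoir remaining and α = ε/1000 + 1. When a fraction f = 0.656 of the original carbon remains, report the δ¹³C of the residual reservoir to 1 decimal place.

Rayleigh residual: δ_res = (δ₀ + 1000)·f^(α−1) − 1000
α = ε/1000 + 1 = 0.98100, so α − 1 = -0.01900
f^(α−1) = 0.656^(-0.01900) = 1.008042
δ_res = (-37.2 + 1000) × 1.008042 − 1000 = 970.543 − 1000 = -29.46 permil

-29.5 permil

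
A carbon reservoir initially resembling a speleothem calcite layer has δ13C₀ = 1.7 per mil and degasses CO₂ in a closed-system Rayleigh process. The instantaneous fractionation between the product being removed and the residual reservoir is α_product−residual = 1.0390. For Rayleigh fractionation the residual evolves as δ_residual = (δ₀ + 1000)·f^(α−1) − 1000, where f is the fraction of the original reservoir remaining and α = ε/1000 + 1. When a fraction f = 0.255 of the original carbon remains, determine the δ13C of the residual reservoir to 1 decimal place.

-50.3 per mil

Rayleigh residual: δ_res = (δ₀ + 1000)·f^(α−1) − 1000
α − 1 = 0.03900
f^(α−1) = 0.255^(0.03900) = 0.948102
δ_res = (1.7 + 1000) × 0.948102 − 1000 = 949.714 − 1000 = -50.29 per mil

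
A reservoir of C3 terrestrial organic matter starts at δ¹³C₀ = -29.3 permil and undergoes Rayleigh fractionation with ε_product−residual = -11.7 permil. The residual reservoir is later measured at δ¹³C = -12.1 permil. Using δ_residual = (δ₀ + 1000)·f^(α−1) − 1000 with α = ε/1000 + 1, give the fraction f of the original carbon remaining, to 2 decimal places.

α − 1 = ε/1000 = -0.0117
(δ_res + 1000)/(δ₀ + 1000) = (-12.1 + 1000)/(-29.3 + 1000) = 987.9/970.7 = 1.017719
f = 1.017719^(1/-0.0117) = exp(ln(1.017719)/-0.0117) = exp(0.01756/-0.0117)
f = exp(-1.5012) = 0.2229

0.22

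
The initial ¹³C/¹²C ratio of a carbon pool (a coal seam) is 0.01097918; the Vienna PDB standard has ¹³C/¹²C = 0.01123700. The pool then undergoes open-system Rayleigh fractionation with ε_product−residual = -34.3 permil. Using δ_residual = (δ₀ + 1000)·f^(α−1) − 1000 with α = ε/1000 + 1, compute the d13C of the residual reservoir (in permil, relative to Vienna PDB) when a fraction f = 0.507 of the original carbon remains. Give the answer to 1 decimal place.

0.1 permil

δ₀ = (0.01097918/0.01123700 − 1)×1000 = (0.977056 − 1)×1000 = -22.944 permil
α − 1 = ε/1000 = -0.0343
f^(α−1) = 0.507^(-0.0343) = 1.023572
δ_res = (-22.944 + 1000) × 1.023572 − 1000 = 1000.087 − 1000 = 0.09 permil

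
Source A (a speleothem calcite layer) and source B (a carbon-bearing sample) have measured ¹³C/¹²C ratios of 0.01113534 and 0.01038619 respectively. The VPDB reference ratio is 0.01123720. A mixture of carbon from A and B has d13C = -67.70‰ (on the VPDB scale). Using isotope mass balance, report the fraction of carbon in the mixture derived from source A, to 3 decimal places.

δ_A = (0.01113534/0.01123720 − 1)×1000 = (0.990935 − 1)×1000 = -9.065‰
δ_B = (0.01038619/0.01123720 − 1)×1000 = (0.924269 − 1)×1000 = -75.731‰
f_A = (δ_mix − δ_B)/(δ_A − δ_B) = (-67.70 − (-75.731))/(-9.065 − (-75.731))
f_A = 8.031 / 66.667 = 0.1205

0.120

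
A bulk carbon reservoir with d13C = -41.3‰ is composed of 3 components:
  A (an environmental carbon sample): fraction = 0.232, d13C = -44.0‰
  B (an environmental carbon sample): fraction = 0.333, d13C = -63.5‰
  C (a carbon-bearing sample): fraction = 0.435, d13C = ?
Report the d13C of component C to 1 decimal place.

Isotope mass balance: δ_bulk = Σ fᵢ·δᵢ.
-41.3 = 0.232×(-44.0) + 0.333×(-63.5) + 0.435×δ_C
0.435·δ_C = -41.3 − (-31.354) = -9.946
δ_C = -9.946 / 0.435 = -22.87‰

-22.9‰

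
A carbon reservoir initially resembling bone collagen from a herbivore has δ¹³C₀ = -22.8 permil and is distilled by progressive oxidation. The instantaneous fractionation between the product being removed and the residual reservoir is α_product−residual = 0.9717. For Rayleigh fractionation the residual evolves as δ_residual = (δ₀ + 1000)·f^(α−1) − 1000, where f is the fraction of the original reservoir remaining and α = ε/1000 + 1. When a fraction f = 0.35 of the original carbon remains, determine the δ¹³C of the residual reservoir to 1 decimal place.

Rayleigh residual: δ_res = (δ₀ + 1000)·f^(α−1) − 1000
α − 1 = -0.02830
f^(α−1) = 0.35^(-0.02830) = 1.030156
δ_res = (-22.8 + 1000) × 1.030156 − 1000 = 1006.668 − 1000 = 6.67 permil

6.7 permil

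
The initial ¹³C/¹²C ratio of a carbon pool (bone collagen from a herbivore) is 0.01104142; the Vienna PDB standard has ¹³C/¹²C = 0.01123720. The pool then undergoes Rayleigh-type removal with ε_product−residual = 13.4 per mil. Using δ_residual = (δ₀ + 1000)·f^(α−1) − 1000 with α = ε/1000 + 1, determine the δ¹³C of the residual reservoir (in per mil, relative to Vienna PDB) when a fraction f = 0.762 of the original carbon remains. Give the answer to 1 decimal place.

-21.0 per mil

δ₀ = (0.01104142/0.01123720 − 1)×1000 = (0.982578 − 1)×1000 = -17.422 per mil
α − 1 = ε/1000 = 0.0134
f^(α−1) = 0.762^(0.0134) = 0.996364
δ_res = (-17.422 + 1000) × 0.996364 − 1000 = 979.005 − 1000 = -20.99 per mil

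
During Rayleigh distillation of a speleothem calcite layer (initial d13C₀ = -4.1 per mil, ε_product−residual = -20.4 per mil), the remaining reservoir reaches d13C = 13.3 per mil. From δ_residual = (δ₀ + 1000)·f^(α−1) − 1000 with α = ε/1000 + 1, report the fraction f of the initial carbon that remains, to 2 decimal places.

α − 1 = ε/1000 = -0.0204
(δ_res + 1000)/(δ₀ + 1000) = (13.3 + 1000)/(-4.1 + 1000) = 1013.3/995.9 = 1.017472
f = 1.017472^(1/-0.0204) = exp(ln(1.017472)/-0.0204) = exp(0.01732/-0.0204)
f = exp(-0.8491) = 0.4278

0.43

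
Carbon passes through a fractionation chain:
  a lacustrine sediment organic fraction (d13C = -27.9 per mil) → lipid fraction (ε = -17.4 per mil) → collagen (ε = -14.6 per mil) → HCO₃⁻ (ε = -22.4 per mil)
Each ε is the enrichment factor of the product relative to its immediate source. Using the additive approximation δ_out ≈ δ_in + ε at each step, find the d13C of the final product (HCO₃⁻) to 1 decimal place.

-82.3 per mil

step 1: δ ≈ -27.9 + (-17.4) = -45.3 per mil
step 2: δ ≈ -45.3 + (-14.6) = -59.9 per mil
step 3: δ ≈ -59.9 + (-22.4) = -82.3 per mil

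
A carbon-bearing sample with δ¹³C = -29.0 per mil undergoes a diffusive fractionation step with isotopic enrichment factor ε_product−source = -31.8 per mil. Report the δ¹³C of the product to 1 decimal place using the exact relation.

-59.9 per mil

To first order, δ_product ≈ δ_source + ε = -60.8 per mil.
Exactly, δ_product = (δ_source + 1000)·(ε/1000 + 1) − 1000.
δ_product = (-29.0 + 1000) × (-31.8/1000 + 1) − 1000
δ_product = -59.88 per mil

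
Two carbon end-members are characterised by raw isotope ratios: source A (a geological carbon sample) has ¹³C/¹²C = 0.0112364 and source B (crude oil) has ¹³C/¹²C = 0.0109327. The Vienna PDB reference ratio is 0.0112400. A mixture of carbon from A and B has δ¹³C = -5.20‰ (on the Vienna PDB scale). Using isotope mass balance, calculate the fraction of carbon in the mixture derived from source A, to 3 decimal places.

0.819

δ_A = (0.0112364/0.0112400 − 1)×1000 = (0.999680 − 1)×1000 = -0.320‰
δ_B = (0.0109327/0.0112400 − 1)×1000 = (0.972660 − 1)×1000 = -27.340‰
f_A = (δ_mix − δ_B)/(δ_A − δ_B) = (-5.20 − (-27.340))/(-0.320 − (-27.340))
f_A = 22.140 / 27.020 = 0.8194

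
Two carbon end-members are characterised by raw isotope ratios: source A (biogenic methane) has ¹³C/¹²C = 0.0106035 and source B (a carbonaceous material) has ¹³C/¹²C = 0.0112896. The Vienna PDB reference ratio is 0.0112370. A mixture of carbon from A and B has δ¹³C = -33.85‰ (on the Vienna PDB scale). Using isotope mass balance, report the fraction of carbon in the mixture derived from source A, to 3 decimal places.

δ_A = (0.0106035/0.0112370 − 1)×1000 = (0.943624 − 1)×1000 = -56.376‰
δ_B = (0.0112896/0.0112370 − 1)×1000 = (1.004681 − 1)×1000 = 4.681‰
f_A = (δ_mix − δ_B)/(δ_A − δ_B) = (-33.85 − (4.681))/(-56.376 − (4.681))
f_A = -38.531 / -61.057 = 0.6311

0.631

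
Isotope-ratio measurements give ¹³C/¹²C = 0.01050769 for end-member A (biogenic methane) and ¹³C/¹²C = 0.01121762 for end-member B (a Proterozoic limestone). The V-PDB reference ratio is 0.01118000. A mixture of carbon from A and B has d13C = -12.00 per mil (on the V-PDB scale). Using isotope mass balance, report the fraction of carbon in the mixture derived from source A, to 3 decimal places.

δ_A = (0.01050769/0.01118000 − 1)×1000 = (0.939865 − 1)×1000 = -60.135 per mil
δ_B = (0.01121762/0.01118000 − 1)×1000 = (1.003365 − 1)×1000 = 3.365 per mil
f_A = (δ_mix − δ_B)/(δ_A − δ_B) = (-12.00 − (3.365))/(-60.135 − (3.365))
f_A = -15.365 / -63.500 = 0.2420

0.242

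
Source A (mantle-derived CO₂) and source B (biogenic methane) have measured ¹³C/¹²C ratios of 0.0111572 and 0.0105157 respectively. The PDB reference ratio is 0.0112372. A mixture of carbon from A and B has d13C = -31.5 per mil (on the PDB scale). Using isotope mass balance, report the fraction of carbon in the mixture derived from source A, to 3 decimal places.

δ_A = (0.0111572/0.0112372 − 1)×1000 = (0.992881 − 1)×1000 = -7.119 per mil
δ_B = (0.0105157/0.0112372 − 1)×1000 = (0.935794 − 1)×1000 = -64.206 per mil
f_A = (δ_mix − δ_B)/(δ_A − δ_B) = (-31.5 − (-64.206))/(-7.119 − (-64.206))
f_A = 32.706 / 57.087 = 0.5729

0.573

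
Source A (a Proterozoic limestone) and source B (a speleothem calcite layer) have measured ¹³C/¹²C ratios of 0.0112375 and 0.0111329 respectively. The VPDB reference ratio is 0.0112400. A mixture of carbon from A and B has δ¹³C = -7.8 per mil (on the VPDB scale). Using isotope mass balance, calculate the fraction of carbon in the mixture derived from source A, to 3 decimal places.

0.186

δ_A = (0.0112375/0.0112400 − 1)×1000 = (0.999778 − 1)×1000 = -0.222 per mil
δ_B = (0.0111329/0.0112400 − 1)×1000 = (0.990472 − 1)×1000 = -9.528 per mil
f_A = (δ_mix − δ_B)/(δ_A − δ_B) = (-7.8 − (-9.528))/(-0.222 − (-9.528))
f_A = 1.728 / 9.306 = 0.1857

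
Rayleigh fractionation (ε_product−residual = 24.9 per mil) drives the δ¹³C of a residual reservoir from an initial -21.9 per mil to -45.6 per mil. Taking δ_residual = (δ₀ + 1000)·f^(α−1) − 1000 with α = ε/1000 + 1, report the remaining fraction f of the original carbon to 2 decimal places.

0.37

α − 1 = ε/1000 = 0.0249
(δ_res + 1000)/(δ₀ + 1000) = (-45.6 + 1000)/(-21.9 + 1000) = 954.4/978.1 = 0.975769
f = 0.975769^(1/0.0249) = exp(ln(0.975769)/0.0249) = exp(-0.02453/0.0249)
f = exp(-0.9851) = 0.3734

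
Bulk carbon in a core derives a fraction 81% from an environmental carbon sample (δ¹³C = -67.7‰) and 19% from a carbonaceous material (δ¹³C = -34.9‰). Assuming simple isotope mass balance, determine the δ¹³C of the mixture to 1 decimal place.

δ_mix = f_A·δ_A + f_B·δ_B
δ_mix = 0.81 × (-67.7) + 0.19 × (-34.9)
δ_mix = -54.84 + -6.63 = -61.47‰

-61.5‰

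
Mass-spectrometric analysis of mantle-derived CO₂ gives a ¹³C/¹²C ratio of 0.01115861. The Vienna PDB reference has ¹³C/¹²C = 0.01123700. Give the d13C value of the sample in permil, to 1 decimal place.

d13C = (R_sample / R_standard − 1) × 1000
R_sample / R_standard = 0.01115861 / 0.01123700 = 0.993024
d13C = (0.993024 − 1) × 1000 = -6.98 permil

-7.0 permil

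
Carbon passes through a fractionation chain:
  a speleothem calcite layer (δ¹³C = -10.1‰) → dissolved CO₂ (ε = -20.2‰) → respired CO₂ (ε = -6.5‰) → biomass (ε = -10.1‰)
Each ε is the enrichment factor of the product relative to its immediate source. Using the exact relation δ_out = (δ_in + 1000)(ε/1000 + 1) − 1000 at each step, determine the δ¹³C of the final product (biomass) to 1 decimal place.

step 1: δ = (-10.10 + 1000)·(-20.2/1000 + 1) − 1000 = -30.10‰
step 2: δ = (-30.10 + 1000)·(-6.5/1000 + 1) − 1000 = -36.40‰
step 3: δ = (-36.40 + 1000)·(-10.1/1000 + 1) − 1000 = -46.13‰

-46.1‰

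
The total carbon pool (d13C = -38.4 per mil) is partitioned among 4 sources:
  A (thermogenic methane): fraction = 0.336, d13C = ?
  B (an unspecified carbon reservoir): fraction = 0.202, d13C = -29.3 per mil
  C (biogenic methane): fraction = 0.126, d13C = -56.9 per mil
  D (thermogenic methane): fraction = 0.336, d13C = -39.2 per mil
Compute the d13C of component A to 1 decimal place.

Isotope mass balance: δ_bulk = Σ fᵢ·δᵢ.
-38.4 = 0.336×δ_A + 0.202×(-29.3) + 0.126×(-56.9) + 0.336×(-39.2)
0.336·δ_A = -38.4 − (-26.259) = -12.141
δ_A = -12.141 / 0.336 = -36.13 per mil

-36.1 per mil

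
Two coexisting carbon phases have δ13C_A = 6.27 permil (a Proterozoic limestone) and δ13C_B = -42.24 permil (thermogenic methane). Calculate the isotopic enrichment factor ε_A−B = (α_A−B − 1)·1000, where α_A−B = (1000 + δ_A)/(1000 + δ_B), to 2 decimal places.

50.65 permil

α_A−B = (1000 + 6.27) / (1000 + -42.24) = 1006.27 / 957.76 = 1.050649
ε_A−B = (1.050649 − 1) × 1000 = 50.649 permil
(The approximation ε ≈ δ_A − δ_B would give 48.51 permil.)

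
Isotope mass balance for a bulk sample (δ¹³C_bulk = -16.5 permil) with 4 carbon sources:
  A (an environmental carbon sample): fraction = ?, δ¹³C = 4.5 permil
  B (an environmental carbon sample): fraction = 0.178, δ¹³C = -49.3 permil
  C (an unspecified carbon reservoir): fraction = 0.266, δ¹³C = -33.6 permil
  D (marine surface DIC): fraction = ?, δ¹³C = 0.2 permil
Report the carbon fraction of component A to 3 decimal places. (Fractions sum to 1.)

0.256

Let f_A and f_D be the unknown fractions; fractions sum to 1 so f_A + f_D = 0.556.
Mass balance: Σ fᵢ·δᵢ = δ_bulk ⇒ f_A·(4.5) + f_D·(0.2) = -16.5 − (-17.713) = 1.213
Substitute f_D = 0.556 − f_A:
f_A·(4.5 − 0.2) = 1.213 − 0.556×(0.2) = 1.102
f_A = 1.102 / 4.3 = 0.2562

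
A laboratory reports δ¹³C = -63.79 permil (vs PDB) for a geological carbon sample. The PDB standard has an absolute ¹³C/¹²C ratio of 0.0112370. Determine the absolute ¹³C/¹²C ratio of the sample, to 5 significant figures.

R_sample = R_standard × (δ¹³C/1000 + 1)
R_sample = 0.0112370 × (-63.79/1000 + 1) = 0.0112370 × 0.936210
R_sample = 0.0105202

0.010520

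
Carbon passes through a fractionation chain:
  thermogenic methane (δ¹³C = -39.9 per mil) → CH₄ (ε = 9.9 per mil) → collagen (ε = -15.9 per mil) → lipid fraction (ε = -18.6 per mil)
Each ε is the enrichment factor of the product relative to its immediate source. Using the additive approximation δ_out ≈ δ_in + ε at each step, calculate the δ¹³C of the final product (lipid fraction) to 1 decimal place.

-64.5 per mil

step 1: δ ≈ -39.9 + (9.9) = -30.0 per mil
step 2: δ ≈ -30.0 + (-15.9) = -45.9 per mil
step 3: δ ≈ -45.9 + (-18.6) = -64.5 per mil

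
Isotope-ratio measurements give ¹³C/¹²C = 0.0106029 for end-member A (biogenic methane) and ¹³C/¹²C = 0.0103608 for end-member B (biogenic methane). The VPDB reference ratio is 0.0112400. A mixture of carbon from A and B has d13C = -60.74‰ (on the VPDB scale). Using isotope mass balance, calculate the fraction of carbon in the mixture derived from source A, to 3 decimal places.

δ_A = (0.0106029/0.0112400 − 1)×1000 = (0.943319 − 1)×1000 = -56.681‰
δ_B = (0.0103608/0.0112400 − 1)×1000 = (0.921779 − 1)×1000 = -78.221‰
f_A = (δ_mix − δ_B)/(δ_A − δ_B) = (-60.74 − (-78.221))/(-56.681 − (-78.221))
f_A = 17.481 / 21.539 = 0.8116

0.812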